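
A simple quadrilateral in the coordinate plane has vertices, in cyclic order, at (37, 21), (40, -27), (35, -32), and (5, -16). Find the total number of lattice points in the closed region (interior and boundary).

Using the shoelace formula, 2A = |(37·(-27) − 40·21) + (40·(-32) − 35·(-27)) + (35·(-16) − 5·(-32)) + (5·21 − 37·(-16))| = 1877, so the area is 1877/2.
Along each edge there are gcd(|Δx|,|Δy|)+1 lattice points, so counting each shared vertex once the boundary has gcd(3,48) + gcd(5,5) + gcd(30,16) + gcd(32,37) = 3+5+2+1 = 11.
Pick's theorem gives I = A − B/2 + 1 = 1877/2 − 11/2 + 1 = 934, so the closed region contains I + B = 934 + 11 = 945 lattice points.

945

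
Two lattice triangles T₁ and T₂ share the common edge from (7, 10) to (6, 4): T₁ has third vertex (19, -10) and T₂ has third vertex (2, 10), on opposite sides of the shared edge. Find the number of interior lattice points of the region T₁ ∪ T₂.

The union is the simple quadrilateral with vertices (7, 10), (19, -10), (6, 4), (2, 10) in order.
Using the shoelace formula, 2A = |[7·(-10) − 19·10] + [19·4 − 6·(-10)] + [6·10 − 2·4] + [2·10 − 7·10]| = 122, so the area is 61.
Along each edge there are gcd(|Δx|,|Δy|)+1 lattice points, so counting each shared vertex once the boundary has gcd(12,20) + gcd(13,14) + gcd(4,6) + gcd(5,0) = 4+1+2+5 = 12.
By Pick's theorem I = A − B/2 + 1 = 61 − 12/2 + 1 = 56.

56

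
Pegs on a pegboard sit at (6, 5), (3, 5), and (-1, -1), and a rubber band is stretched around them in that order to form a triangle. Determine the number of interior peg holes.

Using the shoelace formula, 2A = |(6·5 − 3·5) + (3·(-1) − (-1)·5) + ((-1)·5 − 6·(-1))| = 18, so the area is 9.
The number of boundary lattice points is Σ gcd(|Δx|,|Δy|) = gcd(3,0) + gcd(4,6) + gcd(7,6) = 3+2+1 = 6.
Pick's theorem gives I = A − B/2 + 1 = 9 − 6/2 + 1 = 7.

7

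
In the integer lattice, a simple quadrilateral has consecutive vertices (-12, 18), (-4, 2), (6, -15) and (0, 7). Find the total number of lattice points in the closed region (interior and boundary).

118

By the shoelace formula, twice the signed area is |[(-12)·2 − (-4)·18] + [(-4)·(-15) − 6·2] + [6·7 − 0·(-15)] + [0·18 − (-12)·7]| = 222, so the area is 111.
Along each edge there are gcd(|Δx|,|Δy|)+1 lattice points, so counting each shared vertex once the boundary has gcd(8,16) + gcd(10,17) + gcd(6,22) + gcd(12,11) = 8+1+2+1 = 12.
Pick's theorem gives I = A − B/2 + 1 = 111 − 12/2 + 1 = 106, so the closed region contains I + B = 106 + 12 = 118 lattice points.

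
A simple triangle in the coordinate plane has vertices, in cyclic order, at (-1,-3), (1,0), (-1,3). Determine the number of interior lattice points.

By the shoelace formula, twice the signed area is |((-1)·0 − 1·(-3)) + (1·3 − (-1)·0) + ((-1)·(-3) − (-1)·3)| = 12, so the area is 6.
Along each edge there are gcd(|Δx|,|Δy|)+1 lattice points, so counting each shared vertex once the boundary has gcd(2,3) + gcd(2,3) + gcd(0,6) = 1+1+6 = 8.
By Pick's theorem A = I + B/2 − 1, so I = 6 − 8/2 + 1 = 3.

3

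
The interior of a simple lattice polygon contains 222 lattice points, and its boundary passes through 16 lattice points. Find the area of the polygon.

229

By Pick's theorem, A = I + B/2 − 1 = 222 + 16/2 − 1 = 229.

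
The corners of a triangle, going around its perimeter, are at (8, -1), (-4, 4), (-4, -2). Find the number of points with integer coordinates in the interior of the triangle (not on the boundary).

33

The shoelace formula gives twice the area as |(8·4 − (-4)·(-1)) + ((-4)·(-2) − (-4)·4) + ((-4)·(-1) − 8·(-2))| = 72, so the area is 36.
Summing gcd(|Δx|,|Δy|) over the edges gives the boundary count: gcd(12,5) + gcd(0,6) + gcd(12,1) = 1+6+1 = 8.
By Pick's theorem A = I + B/2 − 1, so I = 36 − 8/2 + 1 = 33.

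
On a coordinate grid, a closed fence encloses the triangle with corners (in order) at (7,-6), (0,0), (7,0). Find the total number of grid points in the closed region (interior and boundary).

The shoelace formula gives twice the area as |(7·0 − 0·(-6)) + (0·0 − 7·0) + (7·(-6) − 7·0)| = 42, so the area is 21.
Summing gcd(|Δx|,|Δy|) over the edges gives the boundary count: gcd(7,6) + gcd(7,0) + gcd(0,6) = 1+7+6 = 14.
Pick's theorem gives I = A − B/2 + 1 = 21 − 14/2 + 1 = 15, so the closed region contains I + B = 15 + 14 = 29 lattice points.

29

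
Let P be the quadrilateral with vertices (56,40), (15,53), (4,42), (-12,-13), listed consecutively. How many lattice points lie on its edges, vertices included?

14

Summing gcd(|Δx|,|Δy|) over the edges gives the boundary count: gcd(41,13) + gcd(11,11) + gcd(16,55) + gcd(68,53) = 1+11+1+1 = 14.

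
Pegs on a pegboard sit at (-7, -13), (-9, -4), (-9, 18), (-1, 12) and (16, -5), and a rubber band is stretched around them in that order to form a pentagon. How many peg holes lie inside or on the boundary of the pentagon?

426

By the shoelace formula, twice the signed area is |[(-7)·(-4) − (-9)·(-13)] + [(-9)·18 − (-9)·(-4)] + [(-9)·12 − (-1)·18] + [(-1)·(-5) − 16·12] + [16·(-13) − (-7)·(-5)]| = 807, so the area is 807/2.
Summing gcd(|Δx|,|Δy|) over the edges gives the boundary count: gcd(2,9) + gcd(0,22) + gcd(8,6) + gcd(17,17) + gcd(23,8) = 1+22+2+17+1 = 43.
Pick's theorem gives I = A − B/2 + 1 = 807/2 − 43/2 + 1 = 383, so the closed region contains I + B = 383 + 43 = 426 lattice points.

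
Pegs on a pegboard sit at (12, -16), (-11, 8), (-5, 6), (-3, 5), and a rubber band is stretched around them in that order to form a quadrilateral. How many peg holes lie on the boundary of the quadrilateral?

The number of boundary lattice points is Σ gcd(|Δx|,|Δy|) = gcd(23,24) + gcd(6,2) + gcd(2,1) + gcd(15,21) = 1+2+1+3 = 7.

7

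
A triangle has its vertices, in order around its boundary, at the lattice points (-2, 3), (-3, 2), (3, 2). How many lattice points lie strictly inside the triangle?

The shoelace formula gives twice the area as |[(-2)·2 − (-3)·3] + [(-3)·2 − 3·2] + [3·3 − (-2)·2]| = 6, so the area is 3.
Summing gcd(|Δx|,|Δy|) over the edges gives the boundary count: gcd(1,1) + gcd(6,0) + gcd(5,1) = 1+6+1 = 8.
By Pick's theorem A = I + B/2 − 1, so I = 3 − 8/2 + 1 = 0.

0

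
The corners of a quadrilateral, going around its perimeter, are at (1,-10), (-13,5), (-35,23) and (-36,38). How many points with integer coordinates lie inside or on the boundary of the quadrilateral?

The shoelace formula gives twice the area as |[1·5 − (-13)·(-10)] + [(-13)·23 − (-35)·5] + [(-35)·38 − (-36)·23] + [(-36)·(-10) − 1·38]| = 429, so the area is 429/2.
Summing gcd(|Δx|,|Δy|) over the edges gives the boundary count: gcd(14,15) + gcd(22,18) + gcd(1,15) + gcd(37,48) = 1+2+1+1 = 5.
Pick's theorem gives I = A − B/2 + 1 = 429/2 − 5/2 + 1 = 213, so the closed region contains I + B = 213 + 5 = 218 lattice points.

218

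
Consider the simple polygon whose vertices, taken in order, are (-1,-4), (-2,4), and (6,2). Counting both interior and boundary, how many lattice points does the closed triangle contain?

Using the shoelace formula, 2A = |((-1)·4 − (-2)·(-4)) + ((-2)·2 − 6·4) + (6·(-4) − (-1)·2)| = 62, so the area is 31.
Summing gcd(|Δx|,|Δy|) over the edges gives the boundary count: gcd(1,8) + gcd(8,2) + gcd(7,6) = 1+2+1 = 4.
Pick's theorem gives I = A − B/2 + 1 = 31 − 4/2 + 1 = 30, so the closed region contains I + B = 30 + 4 = 34 lattice points.

34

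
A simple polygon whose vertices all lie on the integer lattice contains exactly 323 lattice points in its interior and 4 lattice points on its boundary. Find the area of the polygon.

By Pick's theorem, A = I + B/2 − 1 = 323 + 4/2 − 1 = 324.

324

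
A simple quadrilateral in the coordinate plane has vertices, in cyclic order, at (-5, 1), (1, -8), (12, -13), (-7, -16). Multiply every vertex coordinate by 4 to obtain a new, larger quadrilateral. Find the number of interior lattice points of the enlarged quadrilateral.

The shoelace formula gives twice the area as |((-5)·(-8) − 1·1) + (1·(-13) − 12·(-8)) + (12·(-16) − (-7)·(-13)) + ((-7)·1 − (-5)·(-16))| = 248, so the area is 124.
Along each edge there are gcd(|Δx|,|Δy|)+1 lattice points, so counting each shared vertex once the boundary has gcd(6,9) + gcd(11,5) + gcd(19,3) + gcd(2,17) = 3+1+1+1 = 6.
Scaling by 4 multiplies the area by 4² = 16 (so the new area is 1984) and multiplies the boundary lattice-point count by 4, giving 24.
By Pick's theorem, the interior count of the dilated polygon is 1984 − 24/2 + 1 = 1973.

1973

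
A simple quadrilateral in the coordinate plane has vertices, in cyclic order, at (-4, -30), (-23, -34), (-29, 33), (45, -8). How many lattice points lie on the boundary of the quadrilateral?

4

Along each edge there are gcd(|Δx|,|Δy|)+1 lattice points, so counting each shared vertex once the boundary has gcd(19,4) + gcd(6,67) + gcd(74,41) + gcd(49,22) = 1+1+1+1 = 4.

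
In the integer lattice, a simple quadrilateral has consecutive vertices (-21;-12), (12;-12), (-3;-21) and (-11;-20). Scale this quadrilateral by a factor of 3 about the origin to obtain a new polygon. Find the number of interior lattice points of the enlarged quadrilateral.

1522

By the shoelace formula, twice the signed area is |[(-21)·(-12) − 12·(-12)] + [12·(-21) − (-3)·(-12)] + [(-3)·(-20) − (-11)·(-21)] + [(-11)·(-12) − (-21)·(-20)]| = 351, so the area is 351/2.
Along each edge there are gcd(|Δx|,|Δy|)+1 lattice points, so counting each shared vertex once the boundary has gcd(33,0) + gcd(15,9) + gcd(8,1) + gcd(10,8) = 33+3+1+2 = 39.
Scaling by 3 multiplies the area by 3² = 9 (so the new area is 3159/2) and multiplies the boundary lattice-point count by 3, giving 117.
By Pick's theorem, the interior count of the dilated polygon is 3159/2 − 117/2 + 1 = 1522.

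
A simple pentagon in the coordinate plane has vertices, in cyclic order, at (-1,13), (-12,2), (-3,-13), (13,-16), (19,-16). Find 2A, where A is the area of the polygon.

Using the shoelace formula, 2A = |[(-1)·2 − (-12)·13] + [(-12)·(-13) − (-3)·2] + [(-3)·(-16) − 13·(-13)] + [13·(-16) − 19·(-16)] + [19·13 − (-1)·(-16)]| = 860, so the area is 430.

860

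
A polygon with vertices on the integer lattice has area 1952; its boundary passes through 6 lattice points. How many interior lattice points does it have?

1950

From Pick's theorem, I = A − B/2 + 1 = 1952 − 6/2 + 1 = 1950.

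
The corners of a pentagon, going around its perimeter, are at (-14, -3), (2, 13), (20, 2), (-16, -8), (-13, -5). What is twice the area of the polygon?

615

The shoelace formula gives twice the area as |[(-14)·13 − 2·(-3)] + [2·2 − 20·13] + [20·(-8) − (-16)·2] + [(-16)·(-5) − (-13)·(-8)] + [(-13)·(-3) − (-14)·(-5)]| = 615, so the area is 615/2.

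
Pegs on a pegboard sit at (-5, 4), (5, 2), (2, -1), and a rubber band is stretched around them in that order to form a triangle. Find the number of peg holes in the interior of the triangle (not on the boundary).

Using the shoelace formula, 2A = |((-5)·2 − 5·4) + (5·(-1) − 2·2) + (2·4 − (-5)·(-1))| = 36, so the area is 18.
Summing gcd(|Δx|,|Δy|) over the edges gives the boundary count: gcd(10,2) + gcd(3,3) + gcd(7,5) = 2+3+1 = 6.
Pick's theorem gives I = A − B/2 + 1 = 18 − 6/2 + 1 = 16.

16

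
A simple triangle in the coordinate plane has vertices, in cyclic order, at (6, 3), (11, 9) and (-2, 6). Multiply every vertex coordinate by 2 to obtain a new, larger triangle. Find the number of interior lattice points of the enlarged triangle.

By the shoelace formula, twice the signed area is |[6·9 − 11·3] + [11·6 − (-2)·9] + [(-2)·3 − 6·6]| = 63, so the area is 63/2.
The number of boundary lattice points is Σ gcd(|Δx|,|Δy|) = gcd(5,6) + gcd(13,3) + gcd(8,3) = 1+1+1 = 3.
Scaling by 2 multiplies the area by 2² = 4 (so the new area is 126) and multiplies the boundary lattice-point count by 2, giving 6.
By Pick's theorem, the interior count of the dilated polygon is 126 − 6/2 + 1 = 124.

124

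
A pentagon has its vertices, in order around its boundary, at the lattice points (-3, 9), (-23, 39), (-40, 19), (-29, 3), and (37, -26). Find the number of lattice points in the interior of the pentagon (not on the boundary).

Using the shoelace formula, 2A = |[(-3)·39 − (-23)·9] + [(-23)·19 − (-40)·39] + [(-40)·3 − (-29)·19] + [(-29)·(-26) − 37·3] + [37·9 − (-3)·(-26)]| = 2542, so the area is 1271.
Along each edge there are gcd(|Δx|,|Δy|)+1 lattice points, so counting each shared vertex once the boundary has gcd(20,30) + gcd(17,20) + gcd(11,16) + gcd(66,29) + gcd(40,35) = 10+1+1+1+5 = 18.
Pick's theorem gives I = A − B/2 + 1 = 1271 − 18/2 + 1 = 1263.

1263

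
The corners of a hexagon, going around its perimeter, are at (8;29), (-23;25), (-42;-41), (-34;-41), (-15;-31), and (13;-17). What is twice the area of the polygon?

By the shoelace formula, twice the signed area is |[8·25 − (-23)·29] + [(-23)·(-41) − (-42)·25] + [(-42)·(-41) − (-34)·(-41)] + [(-34)·(-31) − (-15)·(-41)] + [(-15)·(-17) − 13·(-31)] + [13·29 − 8·(-17)]| = 4798, so the area is 2399.

4798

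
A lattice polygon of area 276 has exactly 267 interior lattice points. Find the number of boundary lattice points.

20

Pick's theorem gives A = I + B/2 − 1, so B = 2(A − I + 1) = 2(276 − 267 + 1) = 20.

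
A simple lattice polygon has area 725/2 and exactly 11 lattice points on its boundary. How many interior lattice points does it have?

From Pick's theorem, I = A − B/2 + 1 = 725/2 − 11/2 + 1 = 358.

358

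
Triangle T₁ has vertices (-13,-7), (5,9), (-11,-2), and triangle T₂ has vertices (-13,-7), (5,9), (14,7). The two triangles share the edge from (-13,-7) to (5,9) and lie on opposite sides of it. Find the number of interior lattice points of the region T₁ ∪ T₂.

118

The union is the simple quadrilateral with vertices (-13,-7), (-11,-2), (5,9), (14,7) in order.
Using the shoelace formula, 2A = |[(-13)·(-2) − (-11)·(-7)] + [(-11)·9 − 5·(-2)] + [5·7 − 14·9] + [14·(-7) − (-13)·7]| = 238, so the area is 119.
Summing gcd(|Δx|,|Δy|) over the edges gives the boundary count: gcd(2,5) + gcd(16,11) + gcd(9,2) + gcd(27,14) = 1+1+1+1 = 4.
By Pick's theorem I = A − B/2 + 1 = 119 − 4/2 + 1 = 118.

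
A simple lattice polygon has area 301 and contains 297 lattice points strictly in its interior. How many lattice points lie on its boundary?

10

Pick's theorem gives A = I + B/2 − 1, so B = 2(A − I + 1) = 2(301 − 297 + 1) = 10.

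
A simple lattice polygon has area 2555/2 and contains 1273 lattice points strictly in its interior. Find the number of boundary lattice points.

11

Pick's theorem gives A = I + B/2 − 1, so B = 2(A − I + 1) = 2(2555/2 − 1273 + 1) = 11.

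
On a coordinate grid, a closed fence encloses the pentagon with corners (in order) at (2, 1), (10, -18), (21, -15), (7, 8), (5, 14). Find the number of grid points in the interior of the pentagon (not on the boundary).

243

The shoelace formula gives twice the area as |[2·(-18) − 10·1] + [10·(-15) − 21·(-18)] + [21·8 − 7·(-15)] + [7·14 − 5·8] + [5·1 − 2·14]| = 490, so the area is 245.
The number of boundary lattice points is Σ gcd(|Δx|,|Δy|) = gcd(8,19) + gcd(11,3) + gcd(14,23) + gcd(2,6) + gcd(3,13) = 1+1+1+2+1 = 6.
Pick's theorem gives I = A − B/2 + 1 = 245 − 6/2 + 1 = 243.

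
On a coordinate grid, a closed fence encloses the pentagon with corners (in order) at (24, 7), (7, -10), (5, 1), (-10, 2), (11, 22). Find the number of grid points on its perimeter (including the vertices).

21

Along each edge there are gcd(|Δx|,|Δy|)+1 lattice points, so counting each shared vertex once the boundary has gcd(17,17) + gcd(2,11) + gcd(15,1) + gcd(21,20) + gcd(13,15) = 17+1+1+1+1 = 21.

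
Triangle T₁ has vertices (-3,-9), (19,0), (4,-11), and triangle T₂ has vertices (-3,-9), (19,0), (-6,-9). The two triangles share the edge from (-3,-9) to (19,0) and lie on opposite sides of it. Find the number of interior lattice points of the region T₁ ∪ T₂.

65

The union is the simple quadrilateral with vertices (-3,-9), (4,-11), (19,0), (-6,-9) in order.
Using the shoelace formula, 2A = |((-3)·(-11) − 4·(-9)) + (4·0 − 19·(-11)) + (19·(-9) − (-6)·0) + ((-6)·(-9) − (-3)·(-9))| = 134, so the area is 67.
The number of boundary lattice points is Σ gcd(|Δx|,|Δy|) = gcd(7,2) + gcd(15,11) + gcd(25,9) + gcd(3,0) = 1+1+1+3 = 6.
By Pick's theorem I = A − B/2 + 1 = 67 − 6/2 + 1 = 65.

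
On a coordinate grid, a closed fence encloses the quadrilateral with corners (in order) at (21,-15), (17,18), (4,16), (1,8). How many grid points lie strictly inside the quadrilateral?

By the shoelace formula, twice the signed area is |(21·18 − 17·(-15)) + (17·16 − 4·18) + (4·8 − 1·16) + (1·(-15) − 21·8)| = 666, so the area is 333.
Summing gcd(|Δx|,|Δy|) over the edges gives the boundary count: gcd(4,33) + gcd(13,2) + gcd(3,8) + gcd(20,23) = 1+1+1+1 = 4.
Pick's theorem gives I = A − B/2 + 1 = 333 − 4/2 + 1 = 332.

332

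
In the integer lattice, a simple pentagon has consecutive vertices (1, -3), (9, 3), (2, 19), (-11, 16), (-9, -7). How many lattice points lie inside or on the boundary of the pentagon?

By the shoelace formula, twice the signed area is |(1·3 − 9·(-3)) + (9·19 − 2·3) + (2·16 − (-11)·19) + ((-11)·(-7) − (-9)·16) + ((-9)·(-3) − 1·(-7))| = 691, so the area is 691/2.
Summing gcd(|Δx|,|Δy|) over the edges gives the boundary count: gcd(8,6) + gcd(7,16) + gcd(13,3) + gcd(2,23) + gcd(10,4) = 2+1+1+1+2 = 7.
Pick's theorem gives I = A − B/2 + 1 = 691/2 − 7/2 + 1 = 343, so the closed region contains I + B = 343 + 7 = 350 lattice points.

350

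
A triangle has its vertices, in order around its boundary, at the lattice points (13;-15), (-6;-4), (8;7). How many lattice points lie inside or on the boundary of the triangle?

The shoelace formula gives twice the area as |(13·(-4) − (-6)·(-15)) + ((-6)·7 − 8·(-4)) + (8·(-15) − 13·7)| = 363, so the area is 363/2.
The number of boundary lattice points is Σ gcd(|Δx|,|Δy|) = gcd(19,11) + gcd(14,11) + gcd(5,22) = 1+1+1 = 3.
Pick's theorem gives I = A − B/2 + 1 = 363/2 − 3/2 + 1 = 181, so the closed region contains I + B = 181 + 3 = 184 lattice points.

184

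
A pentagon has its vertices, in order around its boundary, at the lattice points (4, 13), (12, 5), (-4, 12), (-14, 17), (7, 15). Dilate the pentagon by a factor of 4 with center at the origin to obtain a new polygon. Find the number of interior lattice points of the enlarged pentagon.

By the shoelace formula, twice the signed area is |(4·5 − 12·13) + (12·12 − (-4)·5) + ((-4)·17 − (-14)·12) + ((-14)·15 − 7·17) + (7·13 − 4·15)| = 170, so the area is 85.
The number of boundary lattice points is Σ gcd(|Δx|,|Δy|) = gcd(8,8) + gcd(16,7) + gcd(10,5) + gcd(21,2) + gcd(3,2) = 8+1+5+1+1 = 16.
Scaling by 4 multiplies the area by 4² = 16 (so the new area is 1360) and multiplies the boundary lattice-point count by 4, giving 64.
By Pick's theorem, the interior count of the dilated polygon is 1360 − 64/2 + 1 = 1329.

1329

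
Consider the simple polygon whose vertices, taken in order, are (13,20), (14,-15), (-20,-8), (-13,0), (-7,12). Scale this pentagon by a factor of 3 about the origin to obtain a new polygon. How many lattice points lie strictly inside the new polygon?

The shoelace formula gives twice the area as |[13·(-15) − 14·20] + [14·(-8) − (-20)·(-15)] + [(-20)·0 − (-13)·(-8)] + [(-13)·12 − (-7)·0] + [(-7)·20 − 13·12]| = 1443, so the area is 1443/2.
Along each edge there are gcd(|Δx|,|Δy|)+1 lattice points, so counting each shared vertex once the boundary has gcd(1,35) + gcd(34,7) + gcd(7,8) + gcd(6,12) + gcd(20,8) = 1+1+1+6+4 = 13.
Scaling by 3 multiplies the area by 3² = 9 (so the new area is 12987/2) and multiplies the boundary lattice-point count by 3, giving 39.
By Pick's theorem, the interior count of the dilated polygon is 12987/2 − 39/2 + 1 = 6475.

6475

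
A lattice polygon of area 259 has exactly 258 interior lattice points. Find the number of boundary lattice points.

4

Pick's theorem gives A = I + B/2 − 1, so B = 2(A − I + 1) = 2(259 − 258 + 1) = 4.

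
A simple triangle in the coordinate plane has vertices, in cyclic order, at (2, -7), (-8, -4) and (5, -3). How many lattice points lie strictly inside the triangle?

By the shoelace formula, twice the signed area is |[2·(-4) − (-8)·(-7)] + [(-8)·(-3) − 5·(-4)] + [5·(-7) − 2·(-3)]| = 49, so the area is 24.5.
The number of boundary lattice points is Σ gcd(|Δx|,|Δy|) = gcd(10,3) + gcd(13,1) + gcd(3,4) = 1+1+1 = 3.
By Pick's theorem A = I + B/2 − 1, so I = 24.5 − 3/2 + 1 = 24.

24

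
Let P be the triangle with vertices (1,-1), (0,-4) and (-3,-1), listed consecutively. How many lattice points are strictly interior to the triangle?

The shoelace formula gives twice the area as |[1·(-4) − 0·(-1)] + [0·(-1) − (-3)·(-4)] + [(-3)·(-1) − 1·(-1)]| = 12, so the area is 6.
Summing gcd(|Δx|,|Δy|) over the edges gives the boundary count: gcd(1,3) + gcd(3,3) + gcd(4,0) = 1+3+4 = 8.
By Pick's theorem A = I + B/2 − 1, so I = 6 − 8/2 + 1 = 3.

3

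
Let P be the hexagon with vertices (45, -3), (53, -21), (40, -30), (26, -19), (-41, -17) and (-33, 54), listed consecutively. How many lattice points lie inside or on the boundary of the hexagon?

By the shoelace formula, twice the signed area is |[45·(-21) − 53·(-3)] + [53·(-30) − 40·(-21)] + [40·(-19) − 26·(-30)] + [26·(-17) − (-41)·(-19)] + [(-41)·54 − (-33)·(-17)] + [(-33)·(-3) − 45·54]| = 7843, so the area is 3921.5.
The number of boundary lattice points is Σ gcd(|Δx|,|Δy|) = gcd(8,18) + gcd(13,9) + gcd(14,11) + gcd(67,2) + gcd(8,71) + gcd(78,57) = 2+1+1+1+1+3 = 9.
Pick's theorem gives I = A − B/2 + 1 = 3921.5 − 9/2 + 1 = 3918, so the closed region contains I + B = 3918 + 9 = 3927 lattice points.

3927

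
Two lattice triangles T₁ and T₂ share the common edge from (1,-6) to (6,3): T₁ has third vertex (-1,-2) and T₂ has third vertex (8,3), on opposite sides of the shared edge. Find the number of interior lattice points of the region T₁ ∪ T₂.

26

The union is the simple quadrilateral with vertices (1,-6), (-1,-2), (6,3), (8,3) in order.
By the shoelace formula, twice the signed area is |[1·(-2) − (-1)·(-6)] + [(-1)·3 − 6·(-2)] + [6·3 − 8·3] + [8·(-6) − 1·3]| = 56, so the area is 28.
Along each edge there are gcd(|Δx|,|Δy|)+1 lattice points, so counting each shared vertex once the boundary has gcd(2,4) + gcd(7,5) + gcd(2,0) + gcd(7,9) = 2+1+2+1 = 6.
By Pick's theorem I = A − B/2 + 1 = 28 − 6/2 + 1 = 26.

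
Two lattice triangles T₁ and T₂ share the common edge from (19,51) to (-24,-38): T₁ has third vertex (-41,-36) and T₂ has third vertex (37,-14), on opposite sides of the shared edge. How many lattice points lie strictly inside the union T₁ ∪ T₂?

2996

The union is the simple quadrilateral with vertices (19,51), (-41,-36), (-24,-38), (37,-14) in order.
Using the shoelace formula, 2A = |[19·(-36) − (-41)·51] + [(-41)·(-38) − (-24)·(-36)] + [(-24)·(-14) − 37·(-38)] + [37·51 − 19·(-14)]| = 5996, so the area is 2998.
Along each edge there are gcd(|Δx|,|Δy|)+1 lattice points, so counting each shared vertex once the boundary has gcd(60,87) + gcd(17,2) + gcd(61,24) + gcd(18,65) = 3+1+1+1 = 6.
By Pick's theorem I = A − B/2 + 1 = 2998 − 6/2 + 1 = 2996.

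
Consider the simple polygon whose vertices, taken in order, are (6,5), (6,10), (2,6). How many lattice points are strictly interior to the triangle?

6

The shoelace formula gives twice the area as |[6·10 − 6·5] + [6·6 − 2·10] + [2·5 − 6·6]| = 20, so the area is 10.
Along each edge there are gcd(|Δx|,|Δy|)+1 lattice points, so counting each shared vertex once the boundary has gcd(0,5) + gcd(4,4) + gcd(4,1) = 5+4+1 = 10.
Pick's theorem gives I = A − B/2 + 1 = 10 − 10/2 + 1 = 6.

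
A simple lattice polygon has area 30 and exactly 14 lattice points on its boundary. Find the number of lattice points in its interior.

From Pick's theorem, I = A − B/2 + 1 = 30 − 14/2 + 1 = 24.

24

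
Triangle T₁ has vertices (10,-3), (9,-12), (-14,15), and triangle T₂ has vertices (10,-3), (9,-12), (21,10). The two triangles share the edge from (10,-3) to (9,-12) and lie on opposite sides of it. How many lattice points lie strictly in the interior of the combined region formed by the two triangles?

156

The union is the simple quadrilateral with vertices (10,-3), (-14,15), (9,-12), (21,10) in order.
By the shoelace formula, twice the signed area is |[10·15 − (-14)·(-3)] + [(-14)·(-12) − 9·15] + [9·10 − 21·(-12)] + [21·(-3) − 10·10]| = 320, so the area is 160.
The number of boundary lattice points is Σ gcd(|Δx|,|Δy|) = gcd(24,18) + gcd(23,27) + gcd(12,22) + gcd(11,13) = 6+1+2+1 = 10.
By Pick's theorem I = A − B/2 + 1 = 160 − 10/2 + 1 = 156.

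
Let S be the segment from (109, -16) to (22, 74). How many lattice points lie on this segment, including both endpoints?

4

The number of lattice points on a segment between lattice points is gcd(|Δx|,|Δy|) + 1 = gcd(87,90) + 1 = 3 + 1 = 4.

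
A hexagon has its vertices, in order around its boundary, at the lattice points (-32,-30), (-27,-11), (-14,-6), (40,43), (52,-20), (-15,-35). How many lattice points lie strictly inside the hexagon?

3316

By the shoelace formula, twice the signed area is |((-32)·(-11) − (-27)·(-30)) + ((-27)·(-6) − (-14)·(-11)) + ((-14)·43 − 40·(-6)) + (40·(-20) − 52·43) + (52·(-35) − (-15)·(-20)) + ((-15)·(-30) − (-32)·(-35))| = 6638, so the area is 3319.
Along each edge there are gcd(|Δx|,|Δy|)+1 lattice points, so counting each shared vertex once the boundary has gcd(5,19) + gcd(13,5) + gcd(54,49) + gcd(12,63) + gcd(67,15) + gcd(17,5) = 1+1+1+3+1+1 = 8.
Pick's theorem gives I = A − B/2 + 1 = 3319 − 8/2 + 1 = 3316.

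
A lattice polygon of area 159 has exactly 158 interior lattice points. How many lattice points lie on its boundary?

4

Pick's theorem gives A = I + B/2 − 1, so B = 2(A − I + 1) = 2(159 − 158 + 1) = 4.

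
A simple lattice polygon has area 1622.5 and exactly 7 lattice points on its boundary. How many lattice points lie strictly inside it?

1620

Pick's theorem A = I + B/2 − 1 rearranges to I = A − B/2 + 1 = 1622.5 − 7/2 + 1 = 1620.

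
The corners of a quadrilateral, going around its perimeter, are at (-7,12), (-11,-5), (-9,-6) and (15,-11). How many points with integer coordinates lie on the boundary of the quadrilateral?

4

Along each edge there are gcd(|Δx|,|Δy|)+1 lattice points, so counting each shared vertex once the boundary has gcd(4,17) + gcd(2,1) + gcd(24,5) + gcd(22,23) = 1+1+1+1 = 4.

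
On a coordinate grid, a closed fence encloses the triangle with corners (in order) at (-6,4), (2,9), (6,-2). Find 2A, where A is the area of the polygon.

The shoelace formula gives twice the area as |((-6)·9 − 2·4) + (2·(-2) − 6·9) + (6·4 − (-6)·(-2))| = 108, so the area is 54.

108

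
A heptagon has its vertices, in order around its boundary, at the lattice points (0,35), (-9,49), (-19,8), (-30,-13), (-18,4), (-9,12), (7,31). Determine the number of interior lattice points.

By the shoelace formula, twice the signed area is |[0·49 − (-9)·35] + [(-9)·8 − (-19)·49] + [(-19)·(-13) − (-30)·8] + [(-30)·4 − (-18)·(-13)] + [(-18)·12 − (-9)·4] + [(-9)·31 − 7·12] + [7·35 − 0·31]| = 1009, so the area is 504.5.
The number of boundary lattice points is Σ gcd(|Δx|,|Δy|) = gcd(9,14) + gcd(10,41) + gcd(11,21) + gcd(12,17) + gcd(9,8) + gcd(16,19) + gcd(7,4) = 1+1+1+1+1+1+1 = 7.
Pick's theorem gives I = A − B/2 + 1 = 504.5 − 7/2 + 1 = 502.

502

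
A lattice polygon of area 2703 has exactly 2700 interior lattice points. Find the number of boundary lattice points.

8

Pick's theorem gives A = I + B/2 − 1, so B = 2(A − I + 1) = 2(2703 − 2700 + 1) = 8.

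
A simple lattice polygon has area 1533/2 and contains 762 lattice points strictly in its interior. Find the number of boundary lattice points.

11

Pick's theorem gives A = I + B/2 − 1, so B = 2(A − I + 1) = 2(1533/2 − 762 + 1) = 11.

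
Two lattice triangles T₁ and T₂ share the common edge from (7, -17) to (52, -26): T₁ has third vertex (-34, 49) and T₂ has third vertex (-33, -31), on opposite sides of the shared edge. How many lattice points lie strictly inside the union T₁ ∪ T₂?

1792

The union is the simple quadrilateral with vertices (7, -17), (-34, 49), (52, -26), (-33, -31) in order.
The shoelace formula gives twice the area as |[7·49 − (-34)·(-17)] + [(-34)·(-26) − 52·49] + [52·(-31) − (-33)·(-26)] + [(-33)·(-17) − 7·(-31)]| = 3591, so the area is 3591/2.
The number of boundary lattice points is Σ gcd(|Δx|,|Δy|) = gcd(41,66) + gcd(86,75) + gcd(85,5) + gcd(40,14) = 1+1+5+2 = 9.
By Pick's theorem I = A − B/2 + 1 = 3591/2 − 9/2 + 1 = 1792.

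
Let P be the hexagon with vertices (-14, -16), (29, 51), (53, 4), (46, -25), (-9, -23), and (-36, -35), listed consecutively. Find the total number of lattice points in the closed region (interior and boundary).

3033

Using the shoelace formula, 2A = |((-14)·51 − 29·(-16)) + (29·4 − 53·51) + (53·(-25) − 46·4) + (46·(-23) − (-9)·(-25)) + ((-9)·(-35) − (-36)·(-23)) + ((-36)·(-16) − (-14)·(-35))| = 6056, so the area is 3028.
Along each edge there are gcd(|Δx|,|Δy|)+1 lattice points, so counting each shared vertex once the boundary has gcd(43,67) + gcd(24,47) + gcd(7,29) + gcd(55,2) + gcd(27,12) + gcd(22,19) = 1+1+1+1+3+1 = 8.
Pick's theorem gives I = A − B/2 + 1 = 3028 − 8/2 + 1 = 3025, so the closed region contains I + B = 3025 + 8 = 3033 lattice points.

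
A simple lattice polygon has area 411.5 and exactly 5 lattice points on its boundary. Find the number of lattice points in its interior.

From Pick's theorem, I = A − B/2 + 1 = 411.5 − 5/2 + 1 = 410.

410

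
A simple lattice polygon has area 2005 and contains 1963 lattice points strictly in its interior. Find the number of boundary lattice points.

86

Pick's theorem gives A = I + B/2 − 1, so B = 2(A − I + 1) = 2(2005 − 1963 + 1) = 86.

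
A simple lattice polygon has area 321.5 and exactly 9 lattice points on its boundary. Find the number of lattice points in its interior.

Pick's theorem A = I + B/2 − 1 rearranges to I = A − B/2 + 1 = 321.5 − 9/2 + 1 = 318.

318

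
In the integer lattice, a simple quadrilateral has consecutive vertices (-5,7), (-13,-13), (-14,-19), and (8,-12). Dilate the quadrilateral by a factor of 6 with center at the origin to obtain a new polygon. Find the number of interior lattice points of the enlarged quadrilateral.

The shoelace formula gives twice the area as |[(-5)·(-13) − (-13)·7] + [(-13)·(-19) − (-14)·(-13)] + [(-14)·(-12) − 8·(-19)] + [8·7 − (-5)·(-12)]| = 537, so the area is 268.5.
Along each edge there are gcd(|Δx|,|Δy|)+1 lattice points, so counting each shared vertex once the boundary has gcd(8,20) + gcd(1,6) + gcd(22,7) + gcd(13,19) = 4+1+1+1 = 7.
Scaling by 6 multiplies the area by 6² = 36 (so the new area is 9666) and multiplies the boundary lattice-point count by 6, giving 42.
By Pick's theorem, the interior count of the dilated polygon is 9666 − 42/2 + 1 = 9646.

9646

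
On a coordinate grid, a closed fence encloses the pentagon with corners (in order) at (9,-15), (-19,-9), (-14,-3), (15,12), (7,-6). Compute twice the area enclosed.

783

The shoelace formula gives twice the area as |[9·(-9) − (-19)·(-15)] + [(-19)·(-3) − (-14)·(-9)] + [(-14)·12 − 15·(-3)] + [15·(-6) − 7·12] + [7·(-15) − 9·(-6)]| = 783, so the area is 391.5.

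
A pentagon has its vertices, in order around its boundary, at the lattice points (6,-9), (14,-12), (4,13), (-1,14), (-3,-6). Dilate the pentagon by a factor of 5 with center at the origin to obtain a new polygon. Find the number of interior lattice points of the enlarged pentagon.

The shoelace formula gives twice the area as |(6·(-12) − 14·(-9)) + (14·13 − 4·(-12)) + (4·14 − (-1)·13) + ((-1)·(-6) − (-3)·14) + ((-3)·(-9) − 6·(-6))| = 464, so the area is 232.
The number of boundary lattice points is Σ gcd(|Δx|,|Δy|) = gcd(8,3) + gcd(10,25) + gcd(5,1) + gcd(2,20) + gcd(9,3) = 1+5+1+2+3 = 12.
Scaling by 5 multiplies the area by 5² = 25 (so the new area is 5800) and multiplies the boundary lattice-point count by 5, giving 60.
By Pick's theorem, the interior count of the dilated polygon is 5800 − 60/2 + 1 = 5771.

5771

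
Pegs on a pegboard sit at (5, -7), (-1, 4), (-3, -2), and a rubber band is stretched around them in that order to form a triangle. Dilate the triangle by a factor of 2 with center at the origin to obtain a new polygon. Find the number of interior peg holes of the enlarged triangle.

By the shoelace formula, twice the signed area is |(5·4 − (-1)·(-7)) + ((-1)·(-2) − (-3)·4) + ((-3)·(-7) − 5·(-2))| = 58, so the area is 29.
Summing gcd(|Δx|,|Δy|) over the edges gives the boundary count: gcd(6,11) + gcd(2,6) + gcd(8,5) = 1+2+1 = 4.
Scaling by 2 multiplies the area by 2² = 4 (so the new area is 116) and multiplies the boundary lattice-point count by 2, giving 8.
By Pick's theorem, the interior count of the dilated polygon is 116 − 8/2 + 1 = 113.

113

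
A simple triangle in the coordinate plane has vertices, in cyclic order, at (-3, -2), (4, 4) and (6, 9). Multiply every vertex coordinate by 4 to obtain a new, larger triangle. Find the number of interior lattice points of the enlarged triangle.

Using the shoelace formula, 2A = |[(-3)·4 − 4·(-2)] + [4·9 − 6·4] + [6·(-2) − (-3)·9]| = 23, so the area is 23/2.
Along each edge there are gcd(|Δx|,|Δy|)+1 lattice points, so counting each shared vertex once the boundary has gcd(7,6) + gcd(2,5) + gcd(9,11) = 1+1+1 = 3.
Scaling by 4 multiplies the area by 4² = 16 (so the new area is 184) and multiplies the boundary lattice-point count by 4, giving 12.
By Pick's theorem, the interior count of the dilated polygon is 184 − 12/2 + 1 = 179.

179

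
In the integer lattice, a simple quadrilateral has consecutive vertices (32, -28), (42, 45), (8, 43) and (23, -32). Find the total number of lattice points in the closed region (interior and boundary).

1609

By the shoelace formula, twice the signed area is |(32·45 − 42·(-28)) + (42·43 − 8·45) + (8·(-32) − 23·43) + (23·(-28) − 32·(-32))| = 3197, so the area is 3197/2.
Summing gcd(|Δx|,|Δy|) over the edges gives the boundary count: gcd(10,73) + gcd(34,2) + gcd(15,75) + gcd(9,4) = 1+2+15+1 = 19.
Pick's theorem gives I = A − B/2 + 1 = 3197/2 − 19/2 + 1 = 1590, so the closed region contains I + B = 1590 + 19 = 1609 lattice points.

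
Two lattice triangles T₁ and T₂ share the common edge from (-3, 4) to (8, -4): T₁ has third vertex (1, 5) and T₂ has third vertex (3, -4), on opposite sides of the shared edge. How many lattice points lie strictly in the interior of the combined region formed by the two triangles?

38

The union is the simple quadrilateral with vertices (-3, 4), (1, 5), (8, -4), (3, -4) in order.
By the shoelace formula, twice the signed area is |[(-3)·5 − 1·4] + [1·(-4) − 8·5] + [8·(-4) − 3·(-4)] + [3·4 − (-3)·(-4)]| = 83, so the area is 41.5.
Along each edge there are gcd(|Δx|,|Δy|)+1 lattice points, so counting each shared vertex once the boundary has gcd(4,1) + gcd(7,9) + gcd(5,0) + gcd(6,8) = 1+1+5+2 = 9.
By Pick's theorem I = A − B/2 + 1 = 41.5 − 9/2 + 1 = 38.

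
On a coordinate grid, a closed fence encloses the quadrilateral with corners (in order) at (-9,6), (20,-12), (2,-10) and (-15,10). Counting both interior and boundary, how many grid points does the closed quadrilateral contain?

By the shoelace formula, twice the signed area is |((-9)·(-12) − 20·6) + (20·(-10) − 2·(-12)) + (2·10 − (-15)·(-10)) + ((-15)·6 − (-9)·10)| = 318, so the area is 159.
The number of boundary lattice points is Σ gcd(|Δx|,|Δy|) = gcd(29,18) + gcd(18,2) + gcd(17,20) + gcd(6,4) = 1+2+1+2 = 6.
Pick's theorem gives I = A − B/2 + 1 = 159 − 6/2 + 1 = 157, so the closed region contains I + B = 157 + 6 = 163 lattice points.

163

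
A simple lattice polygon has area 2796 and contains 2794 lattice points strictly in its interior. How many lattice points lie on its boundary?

Pick's theorem gives A = I + B/2 − 1, so B = 2(A − I + 1) = 2(2796 − 2794 + 1) = 6.

6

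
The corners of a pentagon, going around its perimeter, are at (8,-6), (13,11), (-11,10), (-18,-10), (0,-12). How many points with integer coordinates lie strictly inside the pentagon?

507

Using the shoelace formula, 2A = |(8·11 − 13·(-6)) + (13·10 − (-11)·11) + ((-11)·(-10) − (-18)·10) + ((-18)·(-12) − 0·(-10)) + (0·(-6) − 8·(-12))| = 1019, so the area is 509.5.
The number of boundary lattice points is Σ gcd(|Δx|,|Δy|) = gcd(5,17) + gcd(24,1) + gcd(7,20) + gcd(18,2) + gcd(8,6) = 1+1+1+2+2 = 7.
By Pick's theorem A = I + B/2 − 1, so I = 509.5 − 7/2 + 1 = 507.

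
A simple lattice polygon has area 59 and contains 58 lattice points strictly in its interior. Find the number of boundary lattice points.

4

Pick's theorem gives A = I + B/2 − 1, so B = 2(A − I + 1) = 2(59 − 58 + 1) = 4.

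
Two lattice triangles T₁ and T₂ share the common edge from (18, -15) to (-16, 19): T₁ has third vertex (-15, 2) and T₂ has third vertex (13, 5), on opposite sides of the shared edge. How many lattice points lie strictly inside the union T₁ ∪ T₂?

The union is the simple quadrilateral with vertices (18, -15), (-15, 2), (-16, 19), (13, 5) in order.
By the shoelace formula, twice the signed area is |[18·2 − (-15)·(-15)] + [(-15)·19 − (-16)·2] + [(-16)·5 − 13·19] + [13·(-15) − 18·5]| = 1054, so the area is 527.
The number of boundary lattice points is Σ gcd(|Δx|,|Δy|) = gcd(33,17) + gcd(1,17) + gcd(29,14) + gcd(5,20) = 1+1+1+5 = 8.
By Pick's theorem I = A − B/2 + 1 = 527 − 8/2 + 1 = 524.

524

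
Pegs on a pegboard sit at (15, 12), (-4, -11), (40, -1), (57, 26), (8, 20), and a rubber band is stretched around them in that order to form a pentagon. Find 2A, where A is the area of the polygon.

The shoelace formula gives twice the area as |[15·(-11) − (-4)·12] + [(-4)·(-1) − 40·(-11)] + [40·26 − 57·(-1)] + [57·20 − 8·26] + [8·12 − 15·20]| = 2152, so the area is 1076.

2152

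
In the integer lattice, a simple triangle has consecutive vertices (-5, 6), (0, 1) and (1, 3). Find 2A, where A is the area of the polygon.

By the shoelace formula, twice the signed area is |((-5)·1 − 0·6) + (0·3 − 1·1) + (1·6 − (-5)·3)| = 15, so the area is 15/2.

15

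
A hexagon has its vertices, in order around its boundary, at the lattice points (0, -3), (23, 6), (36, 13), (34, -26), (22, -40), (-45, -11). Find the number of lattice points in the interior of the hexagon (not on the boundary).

By the shoelace formula, twice the signed area is |(0·6 − 23·(-3)) + (23·13 − 36·6) + (36·(-26) − 34·13) + (34·(-40) − 22·(-26)) + (22·(-11) − (-45)·(-40)) + ((-45)·(-3) − 0·(-11))| = 3921, so the area is 3921/2.
Along each edge there are gcd(|Δx|,|Δy|)+1 lattice points, so counting each shared vertex once the boundary has gcd(23,9) + gcd(13,7) + gcd(2,39) + gcd(12,14) + gcd(67,29) + gcd(45,8) = 1+1+1+2+1+1 = 7.
Pick's theorem gives I = A − B/2 + 1 = 3921/2 − 7/2 + 1 = 1958.

1958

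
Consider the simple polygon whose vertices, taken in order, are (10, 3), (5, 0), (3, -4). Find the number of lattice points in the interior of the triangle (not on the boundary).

3

By the shoelace formula, twice the signed area is |[10·0 − 5·3] + [5·(-4) − 3·0] + [3·3 − 10·(-4)]| = 14, so the area is 7.
Summing gcd(|Δx|,|Δy|) over the edges gives the boundary count: gcd(5,3) + gcd(2,4) + gcd(7,7) = 1+2+7 = 10.
Pick's theorem gives I = A − B/2 + 1 = 7 − 10/2 + 1 = 3.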